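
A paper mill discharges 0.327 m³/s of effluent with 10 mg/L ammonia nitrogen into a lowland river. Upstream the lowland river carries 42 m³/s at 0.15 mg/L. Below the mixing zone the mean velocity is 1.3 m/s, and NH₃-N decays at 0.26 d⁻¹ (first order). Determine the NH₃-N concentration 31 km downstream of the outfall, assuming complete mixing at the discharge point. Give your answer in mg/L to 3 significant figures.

After complete mixing, C₀ = (0.327·10 + 42·0.15) / 42.33 = 0.2261 mg/L.
Travel time t = 3.1e+04 m / 1.3 m/s = 2.385e+04 s = 0.276 d.
C = 0.2261·exp(−0.26·0.276) = 0.2261·0.9308 = 0.2104 mg/L.

0.210 mg/L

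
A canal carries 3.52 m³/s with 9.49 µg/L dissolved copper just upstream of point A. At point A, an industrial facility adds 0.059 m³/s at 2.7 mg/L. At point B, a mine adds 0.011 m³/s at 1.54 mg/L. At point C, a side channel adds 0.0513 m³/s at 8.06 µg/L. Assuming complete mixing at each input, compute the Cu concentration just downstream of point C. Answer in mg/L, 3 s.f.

0.0577 mg/L

9.49 µg/L = 0.00949 mg/L.
After input A: C = (3.52·0.00949 + 0.059·2.7) / 3.579 = 0.05384 mg/L.
After input B: C = (3.579·0.05384 + 0.011·1.54) / 3.59 = 0.0584 mg/L.
8.06 µg/L = 0.00806 mg/L.
After input C: C = (3.59·0.0584 + 0.0513·0.00806) / 3.641 = 0.05769 mg/L.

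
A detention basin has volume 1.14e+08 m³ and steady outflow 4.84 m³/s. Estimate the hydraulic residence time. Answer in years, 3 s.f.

0.746 yr

Q = 4.84 m³/s × 3.156e+07 s/yr = 1.527e+08 m³/yr.
Hydraulic residence time τ = V/Q = 1.14e+08/1.527e+08 = 0.7464 yr.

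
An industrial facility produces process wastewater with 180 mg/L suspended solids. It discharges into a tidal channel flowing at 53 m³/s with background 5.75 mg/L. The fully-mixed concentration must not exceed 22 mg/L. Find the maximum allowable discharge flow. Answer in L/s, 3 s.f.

5450 L/s

Mass balance at complete mixing: C_std·(Q_w + Q_r) = Q_w·C_e + Q_r·C_b.
Rearranging, Q_w = Q_r·(C_std − C_b)/(C_e − C_std) = 53·(22 − 5.75) / (180 − 22) = 5.451 m³/s.
= 5451 L/s.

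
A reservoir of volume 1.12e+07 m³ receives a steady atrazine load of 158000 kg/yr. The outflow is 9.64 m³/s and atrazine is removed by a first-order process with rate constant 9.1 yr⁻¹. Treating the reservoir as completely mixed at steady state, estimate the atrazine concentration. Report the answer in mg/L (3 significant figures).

Outflow Q = 9.64 m³/s × 3.156e+07 s/yr = 3.042e+08 m³/yr.
Steady-state CSTR mass balance: W = Q·C + k·V·C, so C = W/(Q + kV).
Q + kV = 3.042e+08 + 9.1·1.12e+07 = 4.061e+08 m³/yr.
C = 158000/4.061e+08 = 0.000389 kg/m³ = 0.389 mg/L.

0.389 mg/L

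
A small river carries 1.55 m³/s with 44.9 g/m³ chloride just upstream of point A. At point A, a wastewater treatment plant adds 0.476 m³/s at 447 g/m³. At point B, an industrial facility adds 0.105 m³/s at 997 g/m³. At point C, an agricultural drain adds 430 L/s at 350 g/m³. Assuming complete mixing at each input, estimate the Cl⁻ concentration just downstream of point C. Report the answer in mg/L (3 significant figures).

After input A: C = (1.55·44.9 + 0.476·447) / 2.026 = 139.4 mg/L.
After input B: C = (2.026·139.4 + 0.105·997) / 2.131 = 181.6 mg/L.
430 L/s = 0.43 m³/s.
After input C: C = (2.131·181.6 + 0.43·350) / 2.561 = 209.9 mg/L.

210 mg/L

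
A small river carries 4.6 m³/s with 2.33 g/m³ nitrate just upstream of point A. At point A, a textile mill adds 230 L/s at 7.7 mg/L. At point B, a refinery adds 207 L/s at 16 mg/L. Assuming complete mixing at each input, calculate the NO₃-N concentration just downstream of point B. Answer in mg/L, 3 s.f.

3.14 mg/L

230 L/s = 0.23 m³/s.
After input A: C = (4.6·2.33 + 0.23·7.7) / 4.83 = 2.586 mg/L.
207 L/s = 0.207 m³/s.
After input B: C = (4.83·2.586 + 0.207·16) / 5.037 = 3.137 mg/L.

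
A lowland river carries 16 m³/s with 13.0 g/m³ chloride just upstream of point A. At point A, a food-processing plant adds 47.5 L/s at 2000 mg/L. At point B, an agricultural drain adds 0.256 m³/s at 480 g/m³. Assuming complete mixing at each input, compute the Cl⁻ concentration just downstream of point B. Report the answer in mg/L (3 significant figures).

26.1 mg/L

47.5 L/s = 0.0475 m³/s.
After input A: C = (16·13 + 0.0475·2000) / 16.05 = 18.88 mg/L.
After input B: C = (16.05·18.88 + 0.256·480) / 16.3 = 26.12 mg/L.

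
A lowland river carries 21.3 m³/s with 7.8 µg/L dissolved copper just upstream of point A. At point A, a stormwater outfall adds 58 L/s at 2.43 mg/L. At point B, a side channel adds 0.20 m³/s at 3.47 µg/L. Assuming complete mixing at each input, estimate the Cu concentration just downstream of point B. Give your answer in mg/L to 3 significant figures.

7.8 µg/L = 0.0078 mg/L.
58 L/s = 0.058 m³/s.
After input A: C = (21.3·0.0078 + 0.058·2.43) / 21.36 = 0.01438 mg/L.
3.47 µg/L = 0.00347 mg/L.
After input B: C = (21.36·0.01438 + 0.2·0.00347) / 21.56 = 0.01428 mg/L.

0.0143 mg/L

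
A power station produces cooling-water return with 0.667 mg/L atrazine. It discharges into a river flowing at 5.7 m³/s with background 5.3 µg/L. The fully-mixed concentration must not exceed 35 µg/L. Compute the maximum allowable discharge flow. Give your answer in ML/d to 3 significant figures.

23.1 ML/d

5.3 µg/L = 0.0053 mg/L.
35 µg/L = 0.035 mg/L.
Mass balance at complete mixing: C_std·(Q_w + Q_r) = Q_w·C_e + Q_r·C_b.
Rearranging, Q_w = Q_r·(C_std − C_b)/(C_e − C_std) = 5.7·(0.035 − 0.0053) / (0.667 − 0.035) = 0.2679 m³/s.
= 23.14 ML/d.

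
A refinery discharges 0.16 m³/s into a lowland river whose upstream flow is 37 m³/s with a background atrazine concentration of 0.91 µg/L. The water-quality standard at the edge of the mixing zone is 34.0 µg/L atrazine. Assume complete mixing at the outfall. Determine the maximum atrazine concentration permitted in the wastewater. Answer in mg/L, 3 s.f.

7.69 mg/L

0.91 µg/L = 0.00091 mg/L.
34.0 µg/L = 0.034 mg/L.
Mass balance: 0.034·37.16 = 0.16·Cₑ + 37·0.00091.
Cₑ = (1.263 − 0.03367) / 0.16 = 7.686 mg/L.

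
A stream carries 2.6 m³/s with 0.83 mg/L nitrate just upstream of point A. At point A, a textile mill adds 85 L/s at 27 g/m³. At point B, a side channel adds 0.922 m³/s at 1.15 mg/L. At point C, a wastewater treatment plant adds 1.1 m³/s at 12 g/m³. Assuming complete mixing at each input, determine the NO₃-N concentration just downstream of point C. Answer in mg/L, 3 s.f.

3.98 mg/L

85 L/s = 0.085 m³/s.
After input A: C = (2.6·0.83 + 0.085·27) / 2.685 = 1.658 mg/L.
After input B: C = (2.685·1.658 + 0.922·1.15) / 3.607 = 1.529 mg/L.
After input C: C = (3.607·1.529 + 1.1·12) / 4.707 = 3.976 mg/L.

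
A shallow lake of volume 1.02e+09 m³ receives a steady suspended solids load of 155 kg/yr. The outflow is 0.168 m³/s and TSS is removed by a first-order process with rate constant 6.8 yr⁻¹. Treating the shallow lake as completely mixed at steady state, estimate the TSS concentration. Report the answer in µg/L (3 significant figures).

Outflow Q = 0.168 m³/s × 3.156e+07 s/yr = 5.302e+06 m³/yr.
Steady-state CSTR mass balance: W = Q·C + k·V·C, so C = W/(Q + kV).
Q + kV = 5.302e+06 + 6.8·1.02e+09 = 6.941e+09 m³/yr.
C = 155/6.941e+09 = 2.233e-08 kg/m³ = 2.233e-05 mg/L = 0.02233 µg/L.

0.0223 µg/L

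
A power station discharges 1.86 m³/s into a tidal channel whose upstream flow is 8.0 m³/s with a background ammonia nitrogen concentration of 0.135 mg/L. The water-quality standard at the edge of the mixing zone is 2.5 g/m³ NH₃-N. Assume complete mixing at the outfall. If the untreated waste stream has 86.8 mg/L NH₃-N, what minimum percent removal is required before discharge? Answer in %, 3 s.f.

Mass balance: 2.5·9.86 = 1.86·Cₑ + 8·0.135.
Cₑ = (24.65 − 1.08) / 1.86 = 12.67 mg/L.
Required removal = 1 − 12.67/86.8 = 85.4 %.

85.4 %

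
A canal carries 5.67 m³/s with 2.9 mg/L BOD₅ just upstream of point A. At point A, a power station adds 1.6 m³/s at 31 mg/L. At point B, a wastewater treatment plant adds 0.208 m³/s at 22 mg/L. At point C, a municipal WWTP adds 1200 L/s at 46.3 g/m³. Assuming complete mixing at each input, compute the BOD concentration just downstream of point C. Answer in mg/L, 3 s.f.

After input A: C = (5.67·2.9 + 1.6·31) / 7.27 = 9.084 mg/L.
After input B: C = (7.27·9.084 + 0.208·22) / 7.478 = 9.444 mg/L.
1200 L/s = 1.2 m³/s.
After input C: C = (7.478·9.444 + 1.2·46.3) / 8.678 = 14.54 mg/L.

14.5 mg/L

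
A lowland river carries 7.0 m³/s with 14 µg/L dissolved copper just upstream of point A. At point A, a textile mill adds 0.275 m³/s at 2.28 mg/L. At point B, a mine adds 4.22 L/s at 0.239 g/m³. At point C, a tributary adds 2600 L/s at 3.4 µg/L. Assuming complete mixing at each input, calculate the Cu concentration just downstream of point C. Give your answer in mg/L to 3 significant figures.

0.0744 mg/L

14 µg/L = 0.014 mg/L.
After input A: C = (7·0.014 + 0.275·2.28) / 7.275 = 0.09966 mg/L.
4.22 L/s = 0.00422 m³/s.
After input B: C = (7.275·0.09966 + 0.00422·0.239) / 7.279 = 0.09974 mg/L.
2600 L/s = 2.6 m³/s.
3.4 µg/L = 0.0034 mg/L.
After input C: C = (7.279·0.09974 + 2.6·0.0034) / 9.879 = 0.07438 mg/L.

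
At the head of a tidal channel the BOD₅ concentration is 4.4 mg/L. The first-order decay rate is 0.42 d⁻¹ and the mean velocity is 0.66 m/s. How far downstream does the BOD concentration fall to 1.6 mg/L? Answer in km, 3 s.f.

137 km

From C = C₀·e^(−kt), t = ln(C₀/C)/k = ln(4.4/1.6)/0.42 = 1.012/0.42 = 2.409 d.
Distance = v·t = 0.66 m/s × 2.081e+05 s = 1.373e+05 m = 137.3 km.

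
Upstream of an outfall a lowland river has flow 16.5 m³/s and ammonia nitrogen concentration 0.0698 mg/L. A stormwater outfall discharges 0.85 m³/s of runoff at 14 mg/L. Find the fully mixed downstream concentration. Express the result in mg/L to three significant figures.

Flow-weighted mixing gives C = (0.85·14 + 16.5·0.0698) / (0.85 + 16.5) = 13.05/17.35 = 0.7523 mg/L.

0.752 mg/L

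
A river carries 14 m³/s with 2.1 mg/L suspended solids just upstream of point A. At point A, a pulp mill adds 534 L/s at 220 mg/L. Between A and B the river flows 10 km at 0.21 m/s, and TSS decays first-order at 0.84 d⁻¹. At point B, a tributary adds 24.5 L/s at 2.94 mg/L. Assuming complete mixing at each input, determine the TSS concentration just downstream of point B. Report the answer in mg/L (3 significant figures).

6.36 mg/L

534 L/s = 0.534 m³/s.
After input A: C = (14·2.1 + 0.534·220) / 14.53 = 10.11 mg/L.
Over the 10 km reach to input B (t = 4.762e+04 s = 0.5511 d), decay gives C = 10.11·exp(−0.84·0.5511) = 6.361 mg/L.
24.5 L/s = 0.0245 m³/s.
After input B: C = (14.53·6.361 + 0.0245·2.94) / 14.56 = 6.355 mg/L.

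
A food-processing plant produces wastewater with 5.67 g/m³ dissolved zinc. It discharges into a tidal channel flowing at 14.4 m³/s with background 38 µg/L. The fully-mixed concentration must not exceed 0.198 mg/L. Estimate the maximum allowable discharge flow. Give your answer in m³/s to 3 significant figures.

0.421 m³/s

38 µg/L = 0.038 mg/L.
Mass balance at complete mixing: C_std·(Q_w + Q_r) = Q_w·C_e + Q_r·C_b.
Rearranging, Q_w = Q_r·(C_std − C_b)/(C_e − C_std) = 14.4·(0.198 − 0.038) / (5.67 − 0.198) = 0.4211 m³/s.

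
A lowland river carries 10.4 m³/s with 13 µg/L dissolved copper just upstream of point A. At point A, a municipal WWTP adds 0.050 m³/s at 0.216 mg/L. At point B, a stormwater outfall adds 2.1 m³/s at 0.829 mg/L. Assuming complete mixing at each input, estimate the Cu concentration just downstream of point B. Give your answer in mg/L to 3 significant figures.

13 µg/L = 0.013 mg/L.
After input A: C = (10.4·0.013 + 0.05·0.216) / 10.45 = 0.01397 mg/L.
After input B: C = (10.45·0.01397 + 2.1·0.829) / 12.55 = 0.1504 mg/L.

0.150 mg/L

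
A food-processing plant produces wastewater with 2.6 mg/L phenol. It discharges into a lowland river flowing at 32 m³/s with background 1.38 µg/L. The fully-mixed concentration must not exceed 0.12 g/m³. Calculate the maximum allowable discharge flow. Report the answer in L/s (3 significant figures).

1530 L/s

1.38 µg/L = 0.00138 mg/L.
Mass balance at complete mixing: C_std·(Q_w + Q_r) = Q_w·C_e + Q_r·C_b.
Rearranging, Q_w = Q_r·(C_std − C_b)/(C_e − C_std) = 32·(0.12 − 0.00138) / (2.6 − 0.12) = 1.531 m³/s.
= 1531 L/s.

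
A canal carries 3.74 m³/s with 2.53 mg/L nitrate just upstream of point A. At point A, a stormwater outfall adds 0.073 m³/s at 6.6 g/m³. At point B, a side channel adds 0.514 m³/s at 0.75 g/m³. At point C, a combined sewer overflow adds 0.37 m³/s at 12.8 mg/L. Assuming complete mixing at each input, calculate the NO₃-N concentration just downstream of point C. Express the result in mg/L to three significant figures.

After input A: C = (3.74·2.53 + 0.073·6.6) / 3.813 = 2.608 mg/L.
After input B: C = (3.813·2.608 + 0.514·0.75) / 4.327 = 2.387 mg/L.
After input C: C = (4.327·2.387 + 0.37·12.8) / 4.697 = 3.207 mg/L.

3.21 mg/L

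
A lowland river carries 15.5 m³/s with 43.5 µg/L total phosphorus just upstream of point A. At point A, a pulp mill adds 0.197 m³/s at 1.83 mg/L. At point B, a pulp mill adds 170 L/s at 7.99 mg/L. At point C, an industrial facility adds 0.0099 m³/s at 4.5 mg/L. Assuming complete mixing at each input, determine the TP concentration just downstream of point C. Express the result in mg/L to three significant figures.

0.154 mg/L

43.5 µg/L = 0.0435 mg/L.
After input A: C = (15.5·0.0435 + 0.197·1.83) / 15.7 = 0.06592 mg/L.
170 L/s = 0.17 m³/s.
After input B: C = (15.7·0.06592 + 0.17·7.99) / 15.87 = 0.1508 mg/L.
After input C: C = (15.87·0.1508 + 0.0099·4.5) / 15.88 = 0.1535 mg/L.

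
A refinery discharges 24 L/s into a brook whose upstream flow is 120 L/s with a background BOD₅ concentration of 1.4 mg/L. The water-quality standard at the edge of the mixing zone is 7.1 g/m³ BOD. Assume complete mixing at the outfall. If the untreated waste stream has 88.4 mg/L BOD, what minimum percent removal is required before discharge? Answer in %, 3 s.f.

59.7 %

24 L/s = 0.024 m³/s.
120 L/s = 0.12 m³/s.
Mass balance: 7.1·0.144 = 0.024·Cₑ + 0.12·1.4.
Cₑ = (1.022 − 0.168) / 0.024 = 35.6 mg/L.
Required removal = 1 − 35.6/88.4 = 59.73 %.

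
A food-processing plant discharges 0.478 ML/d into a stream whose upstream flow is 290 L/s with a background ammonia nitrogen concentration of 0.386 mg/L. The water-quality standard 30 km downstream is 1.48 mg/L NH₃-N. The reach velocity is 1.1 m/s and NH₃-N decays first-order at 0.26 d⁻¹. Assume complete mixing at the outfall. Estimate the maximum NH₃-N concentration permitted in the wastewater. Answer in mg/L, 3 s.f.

65.6 mg/L

0.478 ML/d = 0.005532 m³/s.
290 L/s = 0.29 m³/s.
Travel time to the compliance point: t = 3e+04/1.1 = 2.727e+04 s = 0.3157 d; decay factor exp(−0.26·0.3157) = 0.9212.
So the concentration just after mixing may be at most 1.48/0.9212 = 1.607 mg/L.
Mass balance: 1.607·0.2955 = 0.005532·Cₑ + 0.29·0.386.
Cₑ = (0.4748 − 0.1119) / 0.005532 = 65.59 mg/L.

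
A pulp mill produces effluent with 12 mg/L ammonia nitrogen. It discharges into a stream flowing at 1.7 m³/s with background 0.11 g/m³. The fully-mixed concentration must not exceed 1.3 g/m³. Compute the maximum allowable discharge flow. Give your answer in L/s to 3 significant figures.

189 L/s

Mass balance at complete mixing: C_std·(Q_w + Q_r) = Q_w·C_e + Q_r·C_b.
Rearranging, Q_w = Q_r·(C_std − C_b)/(C_e − C_std) = 1.7·(1.3 − 0.11) / (12 − 1.3) = 0.1891 m³/s.
= 189.1 L/s.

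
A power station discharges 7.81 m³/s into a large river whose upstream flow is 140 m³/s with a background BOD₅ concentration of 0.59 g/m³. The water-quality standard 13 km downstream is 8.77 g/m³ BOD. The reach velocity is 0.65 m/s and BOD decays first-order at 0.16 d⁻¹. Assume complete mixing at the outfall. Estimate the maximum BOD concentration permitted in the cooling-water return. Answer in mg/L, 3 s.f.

162 mg/L

Travel time to the compliance point: t = 1.3e+04/0.65 = 2e+04 s = 0.2315 d; decay factor exp(−0.16·0.2315) = 0.9636.
So the concentration just after mixing may be at most 8.77/0.9636 = 9.101 mg/L.
Mass balance: 9.101·147.8 = 7.81·Cₑ + 140·0.59.
Cₑ = (1345 − 82.6) / 7.81 = 161.7 mg/L.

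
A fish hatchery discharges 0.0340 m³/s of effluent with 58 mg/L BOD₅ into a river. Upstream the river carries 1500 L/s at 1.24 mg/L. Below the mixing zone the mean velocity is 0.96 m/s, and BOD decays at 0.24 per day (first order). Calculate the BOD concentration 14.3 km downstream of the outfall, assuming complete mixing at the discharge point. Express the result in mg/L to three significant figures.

2.40 mg/L

1500 L/s = 1.5 m³/s.
After complete mixing, C₀ = (0.034·58 + 1.5·1.24) / 1.534 = 2.498 mg/L.
Travel time t = 1.43e+04 m / 0.96 m/s = 1.49e+04 s = 0.1724 d.
C = 2.498·exp(−0.24·0.1724) = 2.498·0.9595 = 2.397 mg/L.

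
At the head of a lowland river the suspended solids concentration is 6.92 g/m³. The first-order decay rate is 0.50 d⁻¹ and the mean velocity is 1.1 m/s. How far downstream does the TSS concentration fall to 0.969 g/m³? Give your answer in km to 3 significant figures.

From C = C₀·e^(−kt), t = ln(C₀/C)/k = ln(6.92/0.969)/0.50 = 1.966/0.50 = 3.932 d.
Distance = v·t = 1.1 m/s × 3.397e+05 s = 3.737e+05 m = 373.7 km.

374 km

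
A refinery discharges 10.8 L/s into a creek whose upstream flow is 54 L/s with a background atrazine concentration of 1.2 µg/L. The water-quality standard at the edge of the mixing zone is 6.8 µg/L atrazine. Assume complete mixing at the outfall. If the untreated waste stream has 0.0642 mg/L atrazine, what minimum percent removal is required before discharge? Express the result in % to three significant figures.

10.8 L/s = 0.0108 m³/s.
54 L/s = 0.054 m³/s.
1.2 µg/L = 0.0012 mg/L.
6.8 µg/L = 0.0068 mg/L.
Mass balance: 0.0068·0.0648 = 0.0108·Cₑ + 0.054·0.0012.
Cₑ = (0.0004406 − 6.48e-05) / 0.0108 = 0.0348 mg/L.
Required removal = 1 − 0.0348/0.0642 = 45.79 %.

45.8 %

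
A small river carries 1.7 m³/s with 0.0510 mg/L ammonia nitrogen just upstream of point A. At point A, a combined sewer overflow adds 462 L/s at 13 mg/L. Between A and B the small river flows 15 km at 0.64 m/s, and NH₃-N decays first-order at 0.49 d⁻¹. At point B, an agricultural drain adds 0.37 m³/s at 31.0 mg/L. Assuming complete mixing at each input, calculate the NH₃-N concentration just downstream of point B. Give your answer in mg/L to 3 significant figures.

462 L/s = 0.462 m³/s.
After input A: C = (1.7·0.051 + 0.462·13) / 2.162 = 2.818 mg/L.
Over the 15 km reach to input B (t = 2.344e+04 s = 0.2713 d), decay gives C = 2.818·exp(−0.49·0.2713) = 2.467 mg/L.
After input B: C = (2.162·2.467 + 0.37·31) / 2.532 = 6.637 mg/L.

6.64 mg/L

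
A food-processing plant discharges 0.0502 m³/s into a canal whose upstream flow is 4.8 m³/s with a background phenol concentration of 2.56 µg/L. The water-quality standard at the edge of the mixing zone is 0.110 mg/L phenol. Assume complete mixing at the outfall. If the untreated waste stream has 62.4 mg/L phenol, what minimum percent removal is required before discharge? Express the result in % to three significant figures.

83.4 %

2.56 µg/L = 0.00256 mg/L.
Mass balance: 0.11·4.85 = 0.0502·Cₑ + 4.8·0.00256.
Cₑ = (0.5335 − 0.01229) / 0.0502 = 10.38 mg/L.
Required removal = 1 − 10.38/62.4 = 83.36 %.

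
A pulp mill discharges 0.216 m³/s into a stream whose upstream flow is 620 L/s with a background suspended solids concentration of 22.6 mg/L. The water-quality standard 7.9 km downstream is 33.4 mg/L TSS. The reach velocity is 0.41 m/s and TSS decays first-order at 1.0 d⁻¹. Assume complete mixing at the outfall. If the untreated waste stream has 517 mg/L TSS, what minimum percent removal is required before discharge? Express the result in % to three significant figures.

620 L/s = 0.62 m³/s.
Travel time to the compliance point: t = 7900/0.41 = 1.927e+04 s = 0.223 d; decay factor exp(−1.0·0.223) = 0.8001.
So the concentration just after mixing may be at most 33.4/0.8001 = 41.74 mg/L.
Mass balance: 41.74·0.836 = 0.216·Cₑ + 0.62·22.6.
Cₑ = (34.9 − 14.01) / 0.216 = 96.7 mg/L.
Required removal = 1 − 96.7/517 = 81.3 %.

81.3 %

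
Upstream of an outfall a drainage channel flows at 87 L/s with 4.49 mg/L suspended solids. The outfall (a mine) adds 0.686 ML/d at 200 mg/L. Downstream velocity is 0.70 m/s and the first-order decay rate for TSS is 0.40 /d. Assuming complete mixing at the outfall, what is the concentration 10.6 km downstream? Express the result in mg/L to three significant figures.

19.4 mg/L

0.686 ML/d = 0.00794 m³/s.
87 L/s = 0.087 m³/s.
After complete mixing, C₀ = (0.00794·200 + 0.087·4.49) / 0.09494 = 20.84 mg/L.
Travel time t = 1.06e+04 m / 0.70 m/s = 1.514e+04 s = 0.1753 d.
C = 20.84·exp(−0.40·0.1753) = 20.84·0.9323 = 19.43 mg/L.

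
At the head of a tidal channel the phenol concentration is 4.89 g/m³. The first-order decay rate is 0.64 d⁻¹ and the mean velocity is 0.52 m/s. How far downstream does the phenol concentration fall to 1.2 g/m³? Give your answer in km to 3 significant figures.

From C = C₀·e^(−kt), t = ln(C₀/C)/k = ln(4.89/1.2)/0.64 = 1.405/0.64 = 2.195 d.
Distance = v·t = 0.52 m/s × 1.897e+05 s = 9.862e+04 m = 98.62 km.

98.6 km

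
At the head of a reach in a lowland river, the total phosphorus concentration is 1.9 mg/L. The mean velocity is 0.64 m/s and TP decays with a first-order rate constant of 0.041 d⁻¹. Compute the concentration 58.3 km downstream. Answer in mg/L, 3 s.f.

Travel time t = 58.3 km / 0.64 m/s = 5.83e+04/0.64 = 9.109e+04 s = 1.054 d.
First-order decay: C = 1.9·exp(−0.041·1.054) = 1.9·0.9577 = 1.82 mg/L.

1.82 mg/L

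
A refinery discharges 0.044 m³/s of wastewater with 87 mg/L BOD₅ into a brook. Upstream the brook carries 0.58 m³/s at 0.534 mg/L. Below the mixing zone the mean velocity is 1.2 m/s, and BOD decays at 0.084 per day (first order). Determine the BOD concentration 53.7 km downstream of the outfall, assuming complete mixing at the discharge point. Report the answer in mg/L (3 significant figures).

After complete mixing, C₀ = (0.044·87 + 0.58·0.534) / 0.624 = 6.631 mg/L.
Travel time t = 5.37e+04 m / 1.2 m/s = 4.475e+04 s = 0.5179 d.
C = 6.631·exp(−0.084·0.5179) = 6.631·0.9574 = 6.349 mg/L.

6.35 mg/L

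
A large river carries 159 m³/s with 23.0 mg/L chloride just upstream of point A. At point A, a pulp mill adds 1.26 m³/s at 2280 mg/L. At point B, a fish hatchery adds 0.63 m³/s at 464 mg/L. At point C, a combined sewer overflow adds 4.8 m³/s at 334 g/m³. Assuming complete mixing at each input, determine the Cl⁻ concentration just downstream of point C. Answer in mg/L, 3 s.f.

After input A: C = (159·23 + 1.26·2280) / 160.3 = 40.75 mg/L.
After input B: C = (160.3·40.75 + 0.63·464) / 160.9 = 42.4 mg/L.
After input C: C = (160.9·42.4 + 4.8·334) / 165.7 = 50.85 mg/L.

50.8 mg/L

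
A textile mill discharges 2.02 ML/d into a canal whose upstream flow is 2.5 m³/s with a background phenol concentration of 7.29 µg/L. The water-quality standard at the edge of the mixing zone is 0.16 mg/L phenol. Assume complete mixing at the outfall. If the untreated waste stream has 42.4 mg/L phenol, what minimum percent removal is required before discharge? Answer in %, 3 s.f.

61.1 %

2.02 ML/d = 0.02338 m³/s.
7.29 µg/L = 0.00729 mg/L.
Mass balance: 0.16·2.523 = 0.02338·Cₑ + 2.5·0.00729.
Cₑ = (0.4037 − 0.01823) / 0.02338 = 16.49 mg/L.
Required removal = 1 − 16.49/42.4 = 61.11 %.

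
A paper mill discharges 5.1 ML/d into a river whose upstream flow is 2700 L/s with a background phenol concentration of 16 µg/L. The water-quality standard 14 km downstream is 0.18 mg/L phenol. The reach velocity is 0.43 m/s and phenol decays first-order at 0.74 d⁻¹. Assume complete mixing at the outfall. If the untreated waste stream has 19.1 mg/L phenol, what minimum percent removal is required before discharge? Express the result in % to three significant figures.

5.1 ML/d = 0.05903 m³/s.
2700 L/s = 2.7 m³/s.
16 µg/L = 0.016 mg/L.
Travel time to the compliance point: t = 1.4e+04/0.43 = 3.256e+04 s = 0.3768 d; decay factor exp(−0.74·0.3768) = 0.7567.
So the concentration just after mixing may be at most 0.18/0.7567 = 0.2379 mg/L.
Mass balance: 0.2379·2.759 = 0.05903·Cₑ + 2.7·0.016.
Cₑ = (0.6563 − 0.0432) / 0.05903 = 10.39 mg/L.
Required removal = 1 − 10.39/19.1 = 45.62 %.

45.6 %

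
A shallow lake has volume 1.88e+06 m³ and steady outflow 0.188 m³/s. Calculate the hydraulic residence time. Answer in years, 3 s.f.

0.317 yr

Q = 0.188 m³/s × 3.156e+07 s/yr = 5.933e+06 m³/yr.
Hydraulic residence time τ = V/Q = 1.88e+06/5.933e+06 = 0.3169 yr.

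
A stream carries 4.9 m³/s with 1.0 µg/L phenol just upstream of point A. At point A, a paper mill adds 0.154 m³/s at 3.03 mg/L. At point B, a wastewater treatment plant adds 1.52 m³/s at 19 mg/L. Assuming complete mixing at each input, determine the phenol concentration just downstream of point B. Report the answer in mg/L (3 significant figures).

4.46 mg/L

1.0 µg/L = 0.001 mg/L.
After input A: C = (4.9·0.001 + 0.154·3.03) / 5.054 = 0.0933 mg/L.
After input B: C = (5.054·0.0933 + 1.52·19) / 6.574 = 4.465 mg/L.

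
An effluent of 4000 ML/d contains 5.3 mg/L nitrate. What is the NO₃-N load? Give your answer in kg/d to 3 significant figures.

21200 kg/d

4000 ML/d = 46.3 m³/s.
Mass flux = Q·C = 46.3 m³/s × 5.3 g/m³ = 245.4 g/s.
= 245.4 g/s × 86.4 = 2.12e+04 kg/d.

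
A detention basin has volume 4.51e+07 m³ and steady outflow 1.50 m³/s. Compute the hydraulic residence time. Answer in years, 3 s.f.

0.953 yr

Q = 1.50 m³/s × 3.156e+07 s/yr = 4.734e+07 m³/yr.
Hydraulic residence time τ = V/Q = 4.51e+07/4.734e+07 = 0.9528 yr.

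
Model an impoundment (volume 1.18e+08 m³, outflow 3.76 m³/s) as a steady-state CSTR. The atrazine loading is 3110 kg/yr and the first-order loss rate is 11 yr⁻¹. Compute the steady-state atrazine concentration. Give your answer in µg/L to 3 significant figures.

2.20 µg/L

Outflow Q = 3.76 m³/s × 3.156e+07 s/yr = 1.187e+08 m³/yr.
Steady-state CSTR mass balance: W = Q·C + k·V·C, so C = W/(Q + kV).
Q + kV = 1.187e+08 + 11·1.18e+08 = 1.417e+09 m³/yr.
C = 3110/1.417e+09 = 2.195e-06 kg/m³ = 0.002195 mg/L = 2.195 µg/L.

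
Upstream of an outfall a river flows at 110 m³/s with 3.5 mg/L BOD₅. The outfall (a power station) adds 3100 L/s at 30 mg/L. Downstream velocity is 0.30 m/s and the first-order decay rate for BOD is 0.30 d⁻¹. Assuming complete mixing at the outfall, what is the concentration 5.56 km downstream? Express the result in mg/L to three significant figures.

3.96 mg/L

3100 L/s = 3.1 m³/s.
After complete mixing, C₀ = (3.1·30 + 110·3.5) / 113.1 = 4.226 mg/L.
Travel time t = 5560 m / 0.30 m/s = 1.853e+04 s = 0.2145 d.
C = 4.226·exp(−0.30·0.2145) = 4.226·0.9377 = 3.963 mg/L.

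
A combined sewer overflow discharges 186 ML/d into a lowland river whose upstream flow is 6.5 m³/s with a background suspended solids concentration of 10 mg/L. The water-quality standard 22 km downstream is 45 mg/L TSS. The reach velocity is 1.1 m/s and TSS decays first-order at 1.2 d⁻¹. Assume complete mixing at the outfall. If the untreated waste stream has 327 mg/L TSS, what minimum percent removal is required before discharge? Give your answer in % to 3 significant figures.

36.2 %

186 ML/d = 2.153 m³/s.
Travel time to the compliance point: t = 2.2e+04/1.1 = 2e+04 s = 0.2315 d; decay factor exp(−1.2·0.2315) = 0.7575.
So the concentration just after mixing may be at most 45/0.7575 = 59.41 mg/L.
Mass balance: 59.41·8.653 = 2.153·Cₑ + 6.5·10.
Cₑ = (514.1 − 65) / 2.153 = 208.6 mg/L.
Required removal = 1 − 208.6/327 = 36.21 %.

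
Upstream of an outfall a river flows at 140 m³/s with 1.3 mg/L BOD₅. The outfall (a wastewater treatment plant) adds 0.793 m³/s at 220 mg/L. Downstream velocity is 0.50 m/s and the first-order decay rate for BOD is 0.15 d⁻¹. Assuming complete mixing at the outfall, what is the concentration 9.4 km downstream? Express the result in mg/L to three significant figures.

After complete mixing, C₀ = (0.793·220 + 140·1.3) / 140.8 = 2.532 mg/L.
Travel time t = 9400 m / 0.50 m/s = 1.88e+04 s = 0.2176 d.
C = 2.532·exp(−0.15·0.2176) = 2.532·0.9679 = 2.451 mg/L.

2.45 mg/L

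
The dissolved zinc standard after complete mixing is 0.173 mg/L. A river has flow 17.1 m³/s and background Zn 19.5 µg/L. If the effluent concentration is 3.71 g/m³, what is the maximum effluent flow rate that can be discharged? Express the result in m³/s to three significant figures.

0.742 m³/s

19.5 µg/L = 0.0195 mg/L.
Mass balance at complete mixing: C_std·(Q_w + Q_r) = Q_w·C_e + Q_r·C_b.
Rearranging, Q_w = Q_r·(C_std − C_b)/(C_e − C_std) = 17.1·(0.173 − 0.0195) / (3.71 − 0.173) = 0.7421 m³/s.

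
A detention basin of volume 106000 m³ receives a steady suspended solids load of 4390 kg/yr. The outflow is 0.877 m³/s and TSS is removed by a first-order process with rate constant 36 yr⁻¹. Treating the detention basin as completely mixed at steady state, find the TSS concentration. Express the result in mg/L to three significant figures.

0.139 mg/L

Outflow Q = 0.877 m³/s × 3.156e+07 s/yr = 2.768e+07 m³/yr.
Steady-state CSTR mass balance: W = Q·C + k·V·C, so C = W/(Q + kV).
Q + kV = 2.768e+07 + 36·106000 = 3.149e+07 m³/yr.
C = 4390/3.149e+07 = 0.0001394 kg/m³ = 0.1394 mg/L.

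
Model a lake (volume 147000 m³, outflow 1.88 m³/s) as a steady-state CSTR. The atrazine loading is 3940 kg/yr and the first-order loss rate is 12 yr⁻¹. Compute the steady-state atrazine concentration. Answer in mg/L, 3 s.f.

0.0645 mg/L

Outflow Q = 1.88 m³/s × 3.156e+07 s/yr = 5.933e+07 m³/yr.
Steady-state CSTR mass balance: W = Q·C + k·V·C, so C = W/(Q + kV).
Q + kV = 5.933e+07 + 12·147000 = 6.109e+07 m³/yr.
C = 3940/6.109e+07 = 6.449e-05 kg/m³ = 0.06449 mg/L.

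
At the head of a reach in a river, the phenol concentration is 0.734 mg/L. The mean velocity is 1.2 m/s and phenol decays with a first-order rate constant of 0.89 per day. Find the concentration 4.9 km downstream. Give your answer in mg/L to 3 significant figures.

0.704 mg/L

Travel time t = 4.9 km / 1.2 m/s = 4900/1.2 = 4083 s = 0.04726 d.
First-order decay: C = 0.734·exp(−0.89·0.04726) = 0.734·0.9588 = 0.7038 mg/L.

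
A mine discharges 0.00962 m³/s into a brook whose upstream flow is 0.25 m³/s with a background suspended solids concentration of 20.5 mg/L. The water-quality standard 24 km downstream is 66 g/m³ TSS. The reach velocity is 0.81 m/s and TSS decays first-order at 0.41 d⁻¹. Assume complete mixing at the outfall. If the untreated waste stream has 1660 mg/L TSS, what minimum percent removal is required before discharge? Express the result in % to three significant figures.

Travel time to the compliance point: t = 2.4e+04/0.81 = 2.963e+04 s = 0.3429 d; decay factor exp(−0.41·0.3429) = 0.8688.
So the concentration just after mixing may be at most 66/0.8688 = 75.96 mg/L.
Mass balance: 75.96·0.2596 = 0.00962·Cₑ + 0.25·20.5.
Cₑ = (19.72 − 5.125) / 0.00962 = 1517 mg/L.
Required removal = 1 − 1517/1660 = 8.594 %.

8.59 %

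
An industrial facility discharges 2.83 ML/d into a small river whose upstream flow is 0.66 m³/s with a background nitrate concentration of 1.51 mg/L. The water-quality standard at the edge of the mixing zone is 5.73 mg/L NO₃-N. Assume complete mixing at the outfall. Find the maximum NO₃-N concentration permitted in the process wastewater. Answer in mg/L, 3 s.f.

90.8 mg/L

2.83 ML/d = 0.03275 m³/s.
Mass balance: 5.73·0.6928 = 0.03275·Cₑ + 0.66·1.51.
Cₑ = (3.969 − 0.9966) / 0.03275 = 90.76 mg/L.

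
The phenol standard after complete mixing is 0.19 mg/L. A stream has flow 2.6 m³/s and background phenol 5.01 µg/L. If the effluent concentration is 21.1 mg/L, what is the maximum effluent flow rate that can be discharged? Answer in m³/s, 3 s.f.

0.0230 m³/s

5.01 µg/L = 0.00501 mg/L.
Mass balance at complete mixing: C_std·(Q_w + Q_r) = Q_w·C_e + Q_r·C_b.
Rearranging, Q_w = Q_r·(C_std − C_b)/(C_e − C_std) = 2.6·(0.19 − 0.00501) / (21.1 − 0.19) = 0.023 m³/s.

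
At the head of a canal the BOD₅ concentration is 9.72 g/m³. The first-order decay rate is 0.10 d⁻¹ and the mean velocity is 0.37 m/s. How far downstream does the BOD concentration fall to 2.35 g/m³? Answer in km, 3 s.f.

454 km

From C = C₀·e^(−kt), t = ln(C₀/C)/k = ln(9.72/2.35)/0.10 = 1.42/0.10 = 14.2 d.
Distance = v·t = 0.37 m/s × 1.227e+06 s = 4.539e+05 m = 453.9 km.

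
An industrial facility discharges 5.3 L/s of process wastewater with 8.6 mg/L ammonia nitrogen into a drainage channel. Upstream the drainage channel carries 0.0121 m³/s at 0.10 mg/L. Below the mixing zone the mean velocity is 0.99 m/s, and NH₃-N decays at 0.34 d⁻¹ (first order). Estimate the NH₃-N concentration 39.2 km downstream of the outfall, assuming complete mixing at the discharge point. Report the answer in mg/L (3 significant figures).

5.3 L/s = 0.0053 m³/s.
After complete mixing, C₀ = (0.0053·8.6 + 0.0121·0.1) / 0.0174 = 2.689 mg/L.
Travel time t = 3.92e+04 m / 0.99 m/s = 3.96e+04 s = 0.4583 d.
C = 2.689·exp(−0.34·0.4583) = 2.689·0.8557 = 2.301 mg/L.

2.30 mg/L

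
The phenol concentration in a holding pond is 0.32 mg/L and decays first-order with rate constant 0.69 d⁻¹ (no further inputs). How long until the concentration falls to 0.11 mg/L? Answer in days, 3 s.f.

t = ln(C₀/C)/k = ln(0.32/0.11)/0.69 = 1.068/0.69 = 1.548 d.

1.55 d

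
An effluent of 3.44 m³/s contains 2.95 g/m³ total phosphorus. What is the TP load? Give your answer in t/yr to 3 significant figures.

320 t/yr

Mass flux = Q·C = 3.44 m³/s × 2.95 g/m³ = 10.15 g/s.
= 10.15 g/s × 31.56 = 320.2 t/yr.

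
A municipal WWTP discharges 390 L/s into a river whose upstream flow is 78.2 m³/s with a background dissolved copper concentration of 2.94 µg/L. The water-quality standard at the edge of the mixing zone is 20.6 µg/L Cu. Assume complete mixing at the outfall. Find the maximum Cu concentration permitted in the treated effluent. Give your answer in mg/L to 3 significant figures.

3.56 mg/L

390 L/s = 0.39 m³/s.
2.94 µg/L = 0.00294 mg/L.
20.6 µg/L = 0.0206 mg/L.
Mass balance: 0.0206·78.59 = 0.39·Cₑ + 78.2·0.00294.
Cₑ = (1.619 − 0.2299) / 0.39 = 3.562 mg/L.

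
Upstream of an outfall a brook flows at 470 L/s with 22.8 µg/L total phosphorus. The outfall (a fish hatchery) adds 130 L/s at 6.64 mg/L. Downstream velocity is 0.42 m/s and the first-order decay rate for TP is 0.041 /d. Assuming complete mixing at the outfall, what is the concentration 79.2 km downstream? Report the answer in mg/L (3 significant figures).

1.33 mg/L

130 L/s = 0.13 m³/s.
470 L/s = 0.47 m³/s.
22.8 µg/L = 0.0228 mg/L.
After complete mixing, C₀ = (0.13·6.64 + 0.47·0.0228) / 0.6 = 1.457 mg/L.
Travel time t = 7.92e+04 m / 0.42 m/s = 1.886e+05 s = 2.183 d.
C = 1.457·exp(−0.041·2.183) = 1.457·0.9144 = 1.332 mg/L.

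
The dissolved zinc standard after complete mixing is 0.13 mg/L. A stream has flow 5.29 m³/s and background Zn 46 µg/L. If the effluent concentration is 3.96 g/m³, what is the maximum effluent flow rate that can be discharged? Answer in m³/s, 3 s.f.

0.116 m³/s

46 µg/L = 0.046 mg/L.
Mass balance at complete mixing: C_std·(Q_w + Q_r) = Q_w·C_e + Q_r·C_b.
Rearranging, Q_w = Q_r·(C_std − C_b)/(C_e − C_std) = 5.29·(0.13 − 0.046) / (3.96 − 0.13) = 0.116 m³/s.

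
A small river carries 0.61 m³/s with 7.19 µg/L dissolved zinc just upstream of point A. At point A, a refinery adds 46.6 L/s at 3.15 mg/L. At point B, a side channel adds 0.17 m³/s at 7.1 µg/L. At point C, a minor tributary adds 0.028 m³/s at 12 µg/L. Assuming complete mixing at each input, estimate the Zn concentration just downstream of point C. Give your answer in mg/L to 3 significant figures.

0.179 mg/L

7.19 µg/L = 0.00719 mg/L.
46.6 L/s = 0.0466 m³/s.
After input A: C = (0.61·0.00719 + 0.0466·3.15) / 0.6566 = 0.2302 mg/L.
7.1 µg/L = 0.0071 mg/L.
After input B: C = (0.6566·0.2302 + 0.17·0.0071) / 0.8266 = 0.1843 mg/L.
12 µg/L = 0.012 mg/L.
After input C: C = (0.8266·0.1843 + 0.028·0.012) / 0.8546 = 0.1787 mg/L.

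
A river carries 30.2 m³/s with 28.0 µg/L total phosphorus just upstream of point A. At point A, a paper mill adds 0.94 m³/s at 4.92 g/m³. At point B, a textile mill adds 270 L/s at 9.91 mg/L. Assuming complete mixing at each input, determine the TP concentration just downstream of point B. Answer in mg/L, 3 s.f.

28.0 µg/L = 0.028 mg/L.
After input A: C = (30.2·0.028 + 0.94·4.92) / 31.14 = 0.1757 mg/L.
270 L/s = 0.27 m³/s.
After input B: C = (31.14·0.1757 + 0.27·9.91) / 31.41 = 0.2593 mg/L.

0.259 mg/L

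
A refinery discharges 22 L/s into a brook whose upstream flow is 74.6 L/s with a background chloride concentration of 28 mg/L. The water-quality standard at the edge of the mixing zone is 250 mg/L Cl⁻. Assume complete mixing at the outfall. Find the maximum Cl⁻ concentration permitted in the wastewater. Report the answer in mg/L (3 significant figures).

1000 mg/L

22 L/s = 0.022 m³/s.
74.6 L/s = 0.0746 m³/s.
Mass balance: 250·0.0966 = 0.022·Cₑ + 0.0746·28.
Cₑ = (24.15 − 2.089) / 0.022 = 1003 mg/L.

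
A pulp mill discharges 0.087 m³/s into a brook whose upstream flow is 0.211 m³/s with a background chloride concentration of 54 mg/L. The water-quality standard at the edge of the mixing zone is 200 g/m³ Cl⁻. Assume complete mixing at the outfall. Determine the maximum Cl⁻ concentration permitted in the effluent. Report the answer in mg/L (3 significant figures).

Mass balance: 200·0.298 = 0.087·Cₑ + 0.211·54.
Cₑ = (59.6 − 11.39) / 0.087 = 554.1 mg/L.

554 mg/L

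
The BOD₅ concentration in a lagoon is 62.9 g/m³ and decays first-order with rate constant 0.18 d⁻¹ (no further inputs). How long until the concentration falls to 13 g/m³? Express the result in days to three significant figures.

8.76 d

t = ln(C₀/C)/k = ln(62.9/13)/0.18 = 1.577/0.18 = 8.759 d.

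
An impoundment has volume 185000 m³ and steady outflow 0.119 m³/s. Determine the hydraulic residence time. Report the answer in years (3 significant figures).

0.0493 yr

Q = 0.119 m³/s × 3.156e+07 s/yr = 3.755e+06 m³/yr.
Hydraulic residence time τ = V/Q = 185000/3.755e+06 = 0.04926 yr.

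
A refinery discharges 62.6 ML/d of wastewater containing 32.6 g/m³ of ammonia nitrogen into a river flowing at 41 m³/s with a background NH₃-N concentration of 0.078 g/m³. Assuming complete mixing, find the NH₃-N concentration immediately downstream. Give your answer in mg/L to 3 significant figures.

62.6 ML/d = 0.7245 m³/s.
By mass balance at complete mixing, C = (0.7245·32.6 + 41·0.078) / (0.7245 + 41) = 26.82/41.72 = 0.6427 mg/L.

0.643 mg/L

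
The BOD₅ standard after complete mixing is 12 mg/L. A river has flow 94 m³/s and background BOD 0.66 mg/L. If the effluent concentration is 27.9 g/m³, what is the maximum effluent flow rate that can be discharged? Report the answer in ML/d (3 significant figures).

Mass balance at complete mixing: C_std·(Q_w + Q_r) = Q_w·C_e + Q_r·C_b.
Rearranging, Q_w = Q_r·(C_std − C_b)/(C_e − C_std) = 94·(12 − 0.66) / (27.9 − 12) = 67.04 m³/s.
= 5792 ML/d.

5790 ML/d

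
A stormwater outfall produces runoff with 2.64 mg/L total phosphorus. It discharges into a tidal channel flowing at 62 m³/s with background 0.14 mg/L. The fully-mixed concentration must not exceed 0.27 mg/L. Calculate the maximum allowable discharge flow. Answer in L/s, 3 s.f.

3400 L/s

Mass balance at complete mixing: C_std·(Q_w + Q_r) = Q_w·C_e + Q_r·C_b.
Rearranging, Q_w = Q_r·(C_std − C_b)/(C_e − C_std) = 62·(0.27 − 0.14) / (2.64 − 0.27) = 3.401 m³/s.
= 3401 L/s.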